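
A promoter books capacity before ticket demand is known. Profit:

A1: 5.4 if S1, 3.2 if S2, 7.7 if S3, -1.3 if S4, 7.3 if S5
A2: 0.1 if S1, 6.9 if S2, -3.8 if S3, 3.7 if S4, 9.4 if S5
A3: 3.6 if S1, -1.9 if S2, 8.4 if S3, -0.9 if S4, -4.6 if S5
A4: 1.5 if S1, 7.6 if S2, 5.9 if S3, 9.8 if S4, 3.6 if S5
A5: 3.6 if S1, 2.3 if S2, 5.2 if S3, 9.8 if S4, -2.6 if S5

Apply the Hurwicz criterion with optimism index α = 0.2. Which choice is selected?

A1: 0.2·7.7 + 0.8·(-1.3) = 0.5
A2: 0.2·9.4 + 0.8·(-3.8) = -1.16
A3: 0.2·8.4 + 0.8·(-4.6) = -2
A4: 0.2·9.8 + 0.8·1.5 = 3.16
A5: 0.2·9.8 + 0.8·(-2.6) = -0.12
Highest Hurwicz score = 3.16 → A4.

A4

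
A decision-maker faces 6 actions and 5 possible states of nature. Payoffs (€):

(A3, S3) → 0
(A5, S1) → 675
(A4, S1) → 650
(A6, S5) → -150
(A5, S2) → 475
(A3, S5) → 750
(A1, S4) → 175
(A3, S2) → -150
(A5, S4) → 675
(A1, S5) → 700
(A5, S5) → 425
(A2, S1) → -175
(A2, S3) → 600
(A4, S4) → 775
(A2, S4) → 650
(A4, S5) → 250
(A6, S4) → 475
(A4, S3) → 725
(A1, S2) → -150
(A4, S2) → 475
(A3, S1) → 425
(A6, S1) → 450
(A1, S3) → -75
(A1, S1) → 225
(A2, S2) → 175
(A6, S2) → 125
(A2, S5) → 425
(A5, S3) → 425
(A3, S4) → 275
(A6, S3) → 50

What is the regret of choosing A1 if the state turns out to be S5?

Best payoff under S5 is 750.
Regret = 750 − 700 = 50.

50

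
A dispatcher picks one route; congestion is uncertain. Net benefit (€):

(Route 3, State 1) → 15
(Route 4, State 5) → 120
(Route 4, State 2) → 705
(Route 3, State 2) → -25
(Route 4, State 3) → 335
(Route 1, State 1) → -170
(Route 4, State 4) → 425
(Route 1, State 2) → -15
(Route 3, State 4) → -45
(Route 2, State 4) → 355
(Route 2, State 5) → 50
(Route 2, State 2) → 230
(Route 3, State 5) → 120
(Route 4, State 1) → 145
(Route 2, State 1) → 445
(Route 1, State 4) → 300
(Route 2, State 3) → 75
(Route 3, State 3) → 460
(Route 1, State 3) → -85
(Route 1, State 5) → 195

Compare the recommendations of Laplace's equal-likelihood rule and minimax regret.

Row averages: Route 1=45, Route 2=231, Route 3=105, Route 4=346
Highest average = 346 → Route 4.
Column bests: State 1=445, State 2=705, State 3=460, State 4=425, State 5=195.
Route 1 regrets: 615, 720, 545, 125, 0 → max 720
Route 2 regrets: 0, 475, 385, 70, 145 → max 475
Route 3 regrets: 430, 730, 0, 470, 75 → max 730
Route 4 regrets: 300, 0, 125, 0, 75 → max 300
Smallest max regret = 300 → Route 4.

laplace → Route 4; minimax regret → Route 4 (agree)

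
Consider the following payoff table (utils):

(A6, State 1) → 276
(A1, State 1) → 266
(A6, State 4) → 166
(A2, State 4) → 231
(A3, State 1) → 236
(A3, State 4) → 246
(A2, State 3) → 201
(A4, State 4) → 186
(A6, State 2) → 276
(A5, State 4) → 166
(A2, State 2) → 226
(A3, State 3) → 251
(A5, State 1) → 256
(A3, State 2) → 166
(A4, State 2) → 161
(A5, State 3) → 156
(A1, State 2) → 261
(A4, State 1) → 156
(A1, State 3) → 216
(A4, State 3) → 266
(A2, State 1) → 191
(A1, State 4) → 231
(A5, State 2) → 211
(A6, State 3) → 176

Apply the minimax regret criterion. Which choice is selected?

A1

Column bests: State 1=276, State 2=276, State 3=266, State 4=246.
A1 regrets: 10, 15, 50, 15 → max 50
A2 regrets: 85, 50, 65, 15 → max 85
A3 regrets: 40, 110, 15, 0 → max 110
A4 regrets: 120, 115, 0, 60 → max 120
A5 regrets: 20, 65, 110, 80 → max 110
A6 regrets: 0, 0, 90, 80 → max 90
Smallest max regret = 50 → A1.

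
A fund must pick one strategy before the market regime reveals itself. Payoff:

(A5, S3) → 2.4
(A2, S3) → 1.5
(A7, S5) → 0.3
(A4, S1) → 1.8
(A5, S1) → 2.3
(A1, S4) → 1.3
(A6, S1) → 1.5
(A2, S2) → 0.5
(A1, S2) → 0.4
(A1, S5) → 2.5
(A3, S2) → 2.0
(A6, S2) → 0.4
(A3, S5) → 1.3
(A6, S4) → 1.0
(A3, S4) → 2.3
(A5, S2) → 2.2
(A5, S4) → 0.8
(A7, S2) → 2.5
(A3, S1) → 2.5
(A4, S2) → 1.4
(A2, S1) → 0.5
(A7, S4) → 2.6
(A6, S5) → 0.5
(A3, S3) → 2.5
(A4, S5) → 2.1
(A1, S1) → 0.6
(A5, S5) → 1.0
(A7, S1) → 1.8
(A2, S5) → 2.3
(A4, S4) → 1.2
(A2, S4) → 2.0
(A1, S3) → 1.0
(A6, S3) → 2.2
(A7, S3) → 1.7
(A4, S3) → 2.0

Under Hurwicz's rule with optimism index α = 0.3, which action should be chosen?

A1: 0.3·2.5 + 0.7·0.4 = 1.03
A2: 0.3·2.3 + 0.7·0.5 = 1.04
A3: 0.3·2.5 + 0.7·1.3 = 1.66
A4: 0.3·2.1 + 0.7·1.2 = 1.47
A5: 0.3·2.4 + 0.7·0.8 = 1.28
A6: 0.3·2.2 + 0.7·0.4 = 0.94
A7: 0.3·2.6 + 0.7·0.3 = 0.99
Highest Hurwicz score = 1.66 → A3.

A3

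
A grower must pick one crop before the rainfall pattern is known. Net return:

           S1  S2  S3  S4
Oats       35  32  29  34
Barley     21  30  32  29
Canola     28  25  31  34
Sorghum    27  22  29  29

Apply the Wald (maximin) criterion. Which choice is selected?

Oats

Row minima: Oats=29, Barley=21, Canola=25, Sorghum=22
Best worst-case = 29 → Oats.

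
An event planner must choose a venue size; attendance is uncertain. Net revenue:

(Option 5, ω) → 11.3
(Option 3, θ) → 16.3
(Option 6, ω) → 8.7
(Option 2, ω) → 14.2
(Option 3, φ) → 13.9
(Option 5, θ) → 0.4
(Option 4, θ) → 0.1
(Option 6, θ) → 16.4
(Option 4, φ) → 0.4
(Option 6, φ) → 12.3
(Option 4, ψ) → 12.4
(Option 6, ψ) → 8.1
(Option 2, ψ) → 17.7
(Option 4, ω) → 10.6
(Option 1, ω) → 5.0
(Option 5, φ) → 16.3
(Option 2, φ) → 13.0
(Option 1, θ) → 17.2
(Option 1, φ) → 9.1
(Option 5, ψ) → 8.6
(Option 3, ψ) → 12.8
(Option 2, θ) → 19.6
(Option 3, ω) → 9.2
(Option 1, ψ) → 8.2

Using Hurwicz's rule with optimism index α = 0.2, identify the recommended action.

Option 1: 0.2·17.2 + 0.8·5.0 = 7.44
Option 2: 0.2·19.6 + 0.8·13.0 = 14.32
Option 3: 0.2·16.3 + 0.8·9.2 = 10.62
Option 4: 0.2·12.4 + 0.8·0.1 = 2.56
Option 5: 0.2·16.3 + 0.8·0.4 = 3.58
Option 6: 0.2·16.4 + 0.8·8.1 = 9.76
Highest Hurwicz score = 14.32 → Option 2.

Option 2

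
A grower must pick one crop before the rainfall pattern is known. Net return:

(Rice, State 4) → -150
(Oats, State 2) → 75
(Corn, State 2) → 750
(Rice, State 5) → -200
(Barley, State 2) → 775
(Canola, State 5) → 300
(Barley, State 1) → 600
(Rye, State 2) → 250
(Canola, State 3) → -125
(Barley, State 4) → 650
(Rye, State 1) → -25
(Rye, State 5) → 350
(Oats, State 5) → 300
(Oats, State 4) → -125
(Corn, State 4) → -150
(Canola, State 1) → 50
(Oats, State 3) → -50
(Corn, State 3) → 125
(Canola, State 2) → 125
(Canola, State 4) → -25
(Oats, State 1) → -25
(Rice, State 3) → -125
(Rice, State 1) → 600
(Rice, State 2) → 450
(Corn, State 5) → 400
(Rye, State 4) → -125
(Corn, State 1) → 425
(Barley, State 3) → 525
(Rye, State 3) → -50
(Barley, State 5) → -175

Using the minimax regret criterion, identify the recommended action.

Column bests: State 1=600, State 2=775, State 3=525, State 4=650, State 5=400.
Rice regrets: 0, 325, 650, 800, 600 → max 800
Oats regrets: 625, 700, 575, 775, 100 → max 775
Canola regrets: 550, 650, 650, 675, 100 → max 675
Rye regrets: 625, 525, 575, 775, 50 → max 775
Barley regrets: 0, 0, 0, 0, 575 → max 575
Corn regrets: 175, 25, 400, 800, 0 → max 800
Smallest max regret = 575 → Barley.

Barley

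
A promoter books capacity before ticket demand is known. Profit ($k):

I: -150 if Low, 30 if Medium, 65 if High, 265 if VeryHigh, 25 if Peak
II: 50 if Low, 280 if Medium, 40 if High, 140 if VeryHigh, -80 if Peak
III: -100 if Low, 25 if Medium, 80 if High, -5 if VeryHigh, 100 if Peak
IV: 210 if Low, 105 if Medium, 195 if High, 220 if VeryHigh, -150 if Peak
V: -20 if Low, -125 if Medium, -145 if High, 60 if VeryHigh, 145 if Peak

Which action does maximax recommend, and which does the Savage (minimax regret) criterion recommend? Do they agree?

Row maxima: I=265, II=280, III=100, IV=220, V=145
Best best-case = 280 → II.
Column bests: Low=210, Medium=280, High=195, VeryHigh=265, Peak=145.
I regrets: 360, 250, 130, 0, 120 → max 360
II regrets: 160, 0, 155, 125, 225 → max 225
III regrets: 310, 255, 115, 270, 45 → max 310
IV regrets: 0, 175, 0, 45, 295 → max 295
V regrets: 230, 405, 340, 205, 0 → max 405
Smallest max regret = 225 → II.

maximax → II; minimax regret → II (agree)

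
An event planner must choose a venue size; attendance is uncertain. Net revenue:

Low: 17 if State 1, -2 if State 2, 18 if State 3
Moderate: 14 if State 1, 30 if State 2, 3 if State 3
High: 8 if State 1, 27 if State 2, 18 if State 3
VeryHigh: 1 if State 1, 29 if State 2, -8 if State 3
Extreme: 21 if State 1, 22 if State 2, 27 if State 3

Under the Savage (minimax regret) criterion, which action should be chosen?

Extreme

Column bests: State 1=21, State 2=30, State 3=27.
Low regrets: 4, 32, 9 → max 32
Moderate regrets: 7, 0, 24 → max 24
High regrets: 13, 3, 9 → max 13
VeryHigh regrets: 20, 1, 35 → max 35
Extreme regrets: 0, 8, 0 → max 8
Smallest max regret = 8 → Extreme.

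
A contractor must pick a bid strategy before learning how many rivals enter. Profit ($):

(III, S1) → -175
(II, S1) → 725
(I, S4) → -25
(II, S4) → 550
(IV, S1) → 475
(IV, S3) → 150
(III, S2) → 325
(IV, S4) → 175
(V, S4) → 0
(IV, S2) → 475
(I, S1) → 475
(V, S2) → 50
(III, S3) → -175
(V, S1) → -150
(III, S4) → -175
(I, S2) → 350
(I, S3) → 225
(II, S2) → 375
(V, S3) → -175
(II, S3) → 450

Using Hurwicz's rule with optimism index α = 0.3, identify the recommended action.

I: 0.3·475 + 0.7·(-25) = 125
II: 0.3·725 + 0.7·375 = 480
III: 0.3·325 + 0.7·(-175) = -25
IV: 0.3·475 + 0.7·150 = 247.5
V: 0.3·50 + 0.7·(-175) = -107.5
Highest Hurwicz score = 480 → II.

II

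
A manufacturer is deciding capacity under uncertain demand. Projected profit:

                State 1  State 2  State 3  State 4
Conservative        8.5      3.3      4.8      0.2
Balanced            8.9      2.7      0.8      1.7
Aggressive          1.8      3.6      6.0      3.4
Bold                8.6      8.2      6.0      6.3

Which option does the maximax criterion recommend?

Balanced

Row maxima: Conservative=8.5, Balanced=8.9, Aggressive=6.0, Bold=8.6
Best best-case = 8.9 → Balanced.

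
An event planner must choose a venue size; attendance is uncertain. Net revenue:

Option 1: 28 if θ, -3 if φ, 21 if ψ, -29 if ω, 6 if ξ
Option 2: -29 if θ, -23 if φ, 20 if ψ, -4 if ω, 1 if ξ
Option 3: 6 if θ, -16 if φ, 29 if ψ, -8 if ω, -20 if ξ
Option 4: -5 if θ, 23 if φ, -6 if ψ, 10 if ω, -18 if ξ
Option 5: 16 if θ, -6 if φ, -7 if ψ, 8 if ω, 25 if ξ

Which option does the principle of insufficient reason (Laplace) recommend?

Row averages: Option 1=4.6, Option 2=-7, Option 3=-1.8, Option 4=0.8, Option 5=7.2
Highest average = 7.2 → Option 5.

Option 5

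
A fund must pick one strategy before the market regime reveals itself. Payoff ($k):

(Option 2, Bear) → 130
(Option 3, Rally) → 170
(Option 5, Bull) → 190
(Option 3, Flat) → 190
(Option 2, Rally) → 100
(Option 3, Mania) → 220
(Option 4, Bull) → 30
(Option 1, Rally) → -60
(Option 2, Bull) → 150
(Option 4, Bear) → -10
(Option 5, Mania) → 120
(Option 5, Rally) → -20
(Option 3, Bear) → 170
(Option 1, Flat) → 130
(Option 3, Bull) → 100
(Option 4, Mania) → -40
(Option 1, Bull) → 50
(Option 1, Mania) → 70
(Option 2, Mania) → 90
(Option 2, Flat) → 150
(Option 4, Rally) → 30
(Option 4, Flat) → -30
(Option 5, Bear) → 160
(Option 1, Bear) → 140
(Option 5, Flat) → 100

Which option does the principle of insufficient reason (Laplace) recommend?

Row averages: Option 1=66, Option 2=124, Option 3=170, Option 4=-4, Option 5=110
Highest average = 170 → Option 3.

Option 3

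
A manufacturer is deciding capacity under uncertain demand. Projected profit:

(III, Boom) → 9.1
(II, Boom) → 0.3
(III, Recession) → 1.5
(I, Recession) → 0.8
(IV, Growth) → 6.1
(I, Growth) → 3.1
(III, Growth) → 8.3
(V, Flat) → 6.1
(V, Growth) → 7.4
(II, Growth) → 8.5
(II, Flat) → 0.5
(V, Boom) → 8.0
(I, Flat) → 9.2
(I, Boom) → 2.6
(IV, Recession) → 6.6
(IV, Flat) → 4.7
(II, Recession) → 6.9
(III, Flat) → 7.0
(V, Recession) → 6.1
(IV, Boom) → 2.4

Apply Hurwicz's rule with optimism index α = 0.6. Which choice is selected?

I: 0.6·9.2 + 0.4·0.8 = 5.84
II: 0.6·8.5 + 0.4·0.3 = 5.22
III: 0.6·9.1 + 0.4·1.5 = 6.06
IV: 0.6·6.6 + 0.4·2.4 = 4.92
V: 0.6·8.0 + 0.4·6.1 = 7.24
Highest Hurwicz score = 7.24 → V.

V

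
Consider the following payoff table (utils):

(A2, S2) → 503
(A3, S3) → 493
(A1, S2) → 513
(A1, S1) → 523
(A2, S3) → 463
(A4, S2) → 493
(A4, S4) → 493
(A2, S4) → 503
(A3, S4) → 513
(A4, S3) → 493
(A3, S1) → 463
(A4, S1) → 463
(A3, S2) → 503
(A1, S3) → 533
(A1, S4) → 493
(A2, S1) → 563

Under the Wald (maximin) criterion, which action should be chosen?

Row minima: A1=493, A2=463, A3=463, A4=463
Best worst-case = 493 → A1.

A1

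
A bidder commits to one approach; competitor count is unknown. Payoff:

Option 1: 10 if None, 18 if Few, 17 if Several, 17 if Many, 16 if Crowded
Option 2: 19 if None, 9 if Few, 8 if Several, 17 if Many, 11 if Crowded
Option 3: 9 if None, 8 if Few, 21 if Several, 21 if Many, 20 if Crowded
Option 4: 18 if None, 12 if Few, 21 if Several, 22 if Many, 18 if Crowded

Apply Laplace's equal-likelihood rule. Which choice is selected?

Option 4

Row averages: Option 1=15.6, Option 2=12.8, Option 3=15.8, Option 4=18.2
Highest average = 18.2 → Option 4.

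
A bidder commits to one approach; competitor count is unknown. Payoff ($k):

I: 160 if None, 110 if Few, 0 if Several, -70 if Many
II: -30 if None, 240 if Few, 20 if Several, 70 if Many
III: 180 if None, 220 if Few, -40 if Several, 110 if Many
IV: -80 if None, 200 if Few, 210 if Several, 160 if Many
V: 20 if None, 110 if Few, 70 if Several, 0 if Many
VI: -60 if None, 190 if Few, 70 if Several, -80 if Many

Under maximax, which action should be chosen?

Row maxima: I=160, II=240, III=220, IV=210, V=110, VI=190
Best best-case = 240 → II.

II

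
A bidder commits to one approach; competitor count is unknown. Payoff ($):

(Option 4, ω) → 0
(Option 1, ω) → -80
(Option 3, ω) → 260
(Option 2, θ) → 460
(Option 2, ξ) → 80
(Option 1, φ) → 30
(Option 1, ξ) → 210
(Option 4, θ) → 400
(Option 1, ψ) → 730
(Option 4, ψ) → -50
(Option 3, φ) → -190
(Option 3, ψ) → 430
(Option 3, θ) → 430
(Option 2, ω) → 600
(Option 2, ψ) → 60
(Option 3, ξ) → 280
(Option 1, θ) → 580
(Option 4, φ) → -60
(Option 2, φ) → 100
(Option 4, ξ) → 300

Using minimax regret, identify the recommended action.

Column bests: θ=580, φ=100, ψ=730, ω=600, ξ=300.
Option 1 regrets: 0, 70, 0, 680, 90 → max 680
Option 2 regrets: 120, 0, 670, 0, 220 → max 670
Option 3 regrets: 150, 290, 300, 340, 20 → max 340
Option 4 regrets: 180, 160, 780, 600, 0 → max 780
Smallest max regret = 340 → Option 3.

Option 3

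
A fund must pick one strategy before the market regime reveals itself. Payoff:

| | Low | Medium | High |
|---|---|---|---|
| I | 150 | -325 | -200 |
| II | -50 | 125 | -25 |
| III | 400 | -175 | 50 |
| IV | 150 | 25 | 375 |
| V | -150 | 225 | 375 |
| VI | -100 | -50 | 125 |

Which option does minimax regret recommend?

Column bests: Low=400, Medium=225, High=375.
I regrets: 250, 550, 575 → max 575
II regrets: 450, 100, 400 → max 450
III regrets: 0, 400, 325 → max 400
IV regrets: 250, 200, 0 → max 250
V regrets: 550, 0, 0 → max 550
VI regrets: 500, 275, 250 → max 500
Smallest max regret = 250 → IV.

IV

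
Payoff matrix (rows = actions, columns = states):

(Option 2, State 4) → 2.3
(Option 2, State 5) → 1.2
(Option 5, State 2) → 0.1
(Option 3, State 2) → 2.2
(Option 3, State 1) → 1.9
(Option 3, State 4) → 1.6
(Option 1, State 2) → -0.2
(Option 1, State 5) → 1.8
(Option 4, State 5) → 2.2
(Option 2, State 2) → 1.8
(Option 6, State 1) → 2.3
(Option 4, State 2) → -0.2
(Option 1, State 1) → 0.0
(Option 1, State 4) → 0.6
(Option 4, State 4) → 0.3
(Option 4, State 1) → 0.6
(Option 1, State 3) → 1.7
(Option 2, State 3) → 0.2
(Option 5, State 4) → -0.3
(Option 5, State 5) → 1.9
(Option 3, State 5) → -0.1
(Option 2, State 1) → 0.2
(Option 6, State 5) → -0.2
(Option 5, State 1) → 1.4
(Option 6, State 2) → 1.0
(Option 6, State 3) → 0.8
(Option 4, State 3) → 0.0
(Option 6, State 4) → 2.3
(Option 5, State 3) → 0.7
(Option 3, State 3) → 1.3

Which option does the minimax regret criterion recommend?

Option 2

Column bests: State 1=2.3, State 2=2.2, State 3=1.7, State 4=2.3, State 5=2.2.
Option 1 regrets: 2.3, 2.4, 0.0, 1.7, 0.4 → max 2.4
Option 2 regrets: 2.1, 0.4, 1.5, 0.0, 1.0 → max 2.1
Option 3 regrets: 0.4, 0.0, 0.4, 0.7, 2.3 → max 2.3
Option 4 regrets: 1.7, 2.4, 1.7, 2.0, 0.0 → max 2.4
Option 5 regrets: 0.9, 2.1, 1.0, 2.6, 0.3 → max 2.6
Option 6 regrets: 0.0, 1.2, 0.9, 0.0, 2.4 → max 2.4
Smallest max regret = 2.1 → Option 2.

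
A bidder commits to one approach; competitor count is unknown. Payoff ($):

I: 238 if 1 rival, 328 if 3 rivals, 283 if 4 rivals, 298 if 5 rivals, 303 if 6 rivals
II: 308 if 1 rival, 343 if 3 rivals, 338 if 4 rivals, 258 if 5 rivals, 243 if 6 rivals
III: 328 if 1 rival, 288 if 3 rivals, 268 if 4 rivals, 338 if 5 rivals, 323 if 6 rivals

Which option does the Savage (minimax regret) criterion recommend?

III

Column bests: 1 rival=328, 3 rivals=343, 4 rivals=338, 5 rivals=338, 6 rivals=323.
I regrets: 90, 15, 55, 40, 20 → max 90
II regrets: 20, 0, 0, 80, 80 → max 80
III regrets: 0, 55, 70, 0, 0 → max 70
Smallest max regret = 70 → III.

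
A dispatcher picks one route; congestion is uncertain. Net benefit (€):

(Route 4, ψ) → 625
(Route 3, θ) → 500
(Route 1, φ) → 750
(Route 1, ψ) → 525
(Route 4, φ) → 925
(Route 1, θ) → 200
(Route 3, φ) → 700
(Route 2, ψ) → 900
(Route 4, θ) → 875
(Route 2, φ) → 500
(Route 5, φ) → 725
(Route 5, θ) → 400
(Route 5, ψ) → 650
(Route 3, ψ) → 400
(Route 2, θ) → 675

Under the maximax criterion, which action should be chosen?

Row maxima: Route 1=750, Route 2=900, Route 3=700, Route 4=925, Route 5=725
Best best-case = 925 → Route 4.

Route 4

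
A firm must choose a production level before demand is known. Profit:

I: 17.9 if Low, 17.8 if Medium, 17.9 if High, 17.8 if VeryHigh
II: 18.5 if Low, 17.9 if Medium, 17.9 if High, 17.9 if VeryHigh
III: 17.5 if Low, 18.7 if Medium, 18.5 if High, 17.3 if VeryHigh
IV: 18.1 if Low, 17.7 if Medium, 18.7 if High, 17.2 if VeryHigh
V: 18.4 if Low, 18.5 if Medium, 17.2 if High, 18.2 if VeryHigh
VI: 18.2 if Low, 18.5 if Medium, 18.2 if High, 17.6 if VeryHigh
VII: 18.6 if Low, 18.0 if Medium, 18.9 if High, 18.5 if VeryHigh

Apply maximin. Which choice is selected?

VII

Row minima: I=17.8, II=17.9, III=17.3, IV=17.2, V=17.2, VI=17.6, VII=18.0
Best worst-case = 18.0 → VII.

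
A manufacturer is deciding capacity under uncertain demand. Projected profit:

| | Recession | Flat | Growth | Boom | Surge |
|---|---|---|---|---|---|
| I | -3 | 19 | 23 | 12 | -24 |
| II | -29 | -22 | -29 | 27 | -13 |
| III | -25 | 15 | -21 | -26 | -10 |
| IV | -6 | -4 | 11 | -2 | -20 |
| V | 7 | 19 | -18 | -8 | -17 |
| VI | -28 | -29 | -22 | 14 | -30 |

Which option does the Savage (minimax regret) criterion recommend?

Column bests: Recession=7, Flat=19, Growth=23, Boom=27, Surge=-10.
I regrets: 10, 0, 0, 15, 14 → max 15
II regrets: 36, 41, 52, 0, 3 → max 52
III regrets: 32, 4, 44, 53, 0 → max 53
IV regrets: 13, 23, 12, 29, 10 → max 29
V regrets: 0, 0, 41, 35, 7 → max 41
VI regrets: 35, 48, 45, 13, 20 → max 48
Smallest max regret = 15 → I.

I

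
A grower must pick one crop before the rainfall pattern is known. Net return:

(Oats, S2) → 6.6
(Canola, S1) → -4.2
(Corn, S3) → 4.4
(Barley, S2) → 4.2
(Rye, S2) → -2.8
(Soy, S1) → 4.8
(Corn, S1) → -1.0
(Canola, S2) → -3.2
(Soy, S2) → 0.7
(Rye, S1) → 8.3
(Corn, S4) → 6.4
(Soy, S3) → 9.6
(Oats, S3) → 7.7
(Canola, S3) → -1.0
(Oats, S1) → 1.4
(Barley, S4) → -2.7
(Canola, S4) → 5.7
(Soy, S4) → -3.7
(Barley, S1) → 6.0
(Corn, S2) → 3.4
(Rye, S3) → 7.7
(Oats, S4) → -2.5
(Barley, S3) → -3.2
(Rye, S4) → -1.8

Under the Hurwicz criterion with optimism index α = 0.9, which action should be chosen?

Soy

Corn: 0.9·6.4 + 0.1·(-1.0) = 5.66
Oats: 0.9·7.7 + 0.1·(-2.5) = 6.68
Soy: 0.9·9.6 + 0.1·(-3.7) = 8.27
Rye: 0.9·8.3 + 0.1·(-2.8) = 7.19
Barley: 0.9·6.0 + 0.1·(-3.2) = 5.08
Canola: 0.9·5.7 + 0.1·(-4.2) = 4.71
Highest Hurwicz score = 8.27 → Soy.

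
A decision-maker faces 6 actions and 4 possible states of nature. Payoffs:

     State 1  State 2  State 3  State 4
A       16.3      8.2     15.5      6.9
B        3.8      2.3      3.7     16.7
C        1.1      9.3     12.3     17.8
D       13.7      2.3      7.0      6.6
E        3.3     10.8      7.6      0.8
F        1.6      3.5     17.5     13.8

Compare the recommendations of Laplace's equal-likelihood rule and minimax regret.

Row averages: A=11.725, B=6.625, C=10.125, D=7.4, E=5.625, F=9.1
Highest average = 11.725 → A.
Column bests: State 1=16.3, State 2=10.8, State 3=17.5, State 4=17.8.
A regrets: 0.0, 2.6, 2.0, 10.9 → max 10.9
B regrets: 12.5, 8.5, 13.8, 1.1 → max 13.8
C regrets: 15.2, 1.5, 5.2, 0.0 → max 15.2
D regrets: 2.6, 8.5, 10.5, 11.2 → max 11.2
E regrets: 13.0, 0.0, 9.9, 17.0 → max 17.0
F regrets: 14.7, 7.3, 0.0, 4.0 → max 14.7
Smallest max regret = 10.9 → A.

laplace → A; minimax regret → A (agree)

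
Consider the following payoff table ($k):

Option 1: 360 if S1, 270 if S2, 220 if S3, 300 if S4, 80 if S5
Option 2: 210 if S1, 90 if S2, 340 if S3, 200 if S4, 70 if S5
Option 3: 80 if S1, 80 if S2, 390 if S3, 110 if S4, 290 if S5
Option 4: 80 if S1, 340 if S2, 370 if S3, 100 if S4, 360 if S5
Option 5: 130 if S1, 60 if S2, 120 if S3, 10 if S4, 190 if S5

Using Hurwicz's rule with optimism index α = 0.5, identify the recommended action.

Option 1: 0.5·360 + 0.5·80 = 220
Option 2: 0.5·340 + 0.5·70 = 205
Option 3: 0.5·390 + 0.5·80 = 235
Option 4: 0.5·370 + 0.5·80 = 225
Option 5: 0.5·190 + 0.5·10 = 100
Highest Hurwicz score = 235 → Option 3.

Option 3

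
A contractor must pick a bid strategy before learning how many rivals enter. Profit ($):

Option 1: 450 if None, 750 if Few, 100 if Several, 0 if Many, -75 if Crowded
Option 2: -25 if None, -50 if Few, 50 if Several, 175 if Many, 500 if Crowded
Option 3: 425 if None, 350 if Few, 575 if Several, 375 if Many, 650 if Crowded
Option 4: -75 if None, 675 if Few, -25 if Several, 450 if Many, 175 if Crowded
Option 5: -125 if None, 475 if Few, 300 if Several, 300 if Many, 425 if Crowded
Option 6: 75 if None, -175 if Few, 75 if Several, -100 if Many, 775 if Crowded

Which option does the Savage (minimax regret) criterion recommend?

Option 3

Column bests: None=450, Few=750, Several=575, Many=450, Crowded=775.
Option 1 regrets: 0, 0, 475, 450, 850 → max 850
Option 2 regrets: 475, 800, 525, 275, 275 → max 800
Option 3 regrets: 25, 400, 0, 75, 125 → max 400
Option 4 regrets: 525, 75, 600, 0, 600 → max 600
Option 5 regrets: 575, 275, 275, 150, 350 → max 575
Option 6 regrets: 375, 925, 500, 550, 0 → max 925
Smallest max regret = 400 → Option 3.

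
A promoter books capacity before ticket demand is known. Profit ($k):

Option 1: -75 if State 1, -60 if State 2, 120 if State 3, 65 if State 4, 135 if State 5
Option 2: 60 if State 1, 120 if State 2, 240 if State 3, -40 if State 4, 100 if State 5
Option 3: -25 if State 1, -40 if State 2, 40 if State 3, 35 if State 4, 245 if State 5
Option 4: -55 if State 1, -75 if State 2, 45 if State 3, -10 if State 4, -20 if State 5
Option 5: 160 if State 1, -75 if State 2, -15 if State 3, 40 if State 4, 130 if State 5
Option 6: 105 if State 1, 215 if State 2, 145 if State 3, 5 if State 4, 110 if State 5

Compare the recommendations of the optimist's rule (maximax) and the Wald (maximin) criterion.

maximax → Option 3; maximin → Option 6 (disagree)

Row maxima: Option 1=135, Option 2=240, Option 3=245, Option 4=45, Option 5=160, Option 6=215
Best best-case = 245 → Option 3.
Row minima: Option 1=-75, Option 2=-40, Option 3=-40, Option 4=-75, Option 5=-75, Option 6=5
Best worst-case = 5 → Option 6.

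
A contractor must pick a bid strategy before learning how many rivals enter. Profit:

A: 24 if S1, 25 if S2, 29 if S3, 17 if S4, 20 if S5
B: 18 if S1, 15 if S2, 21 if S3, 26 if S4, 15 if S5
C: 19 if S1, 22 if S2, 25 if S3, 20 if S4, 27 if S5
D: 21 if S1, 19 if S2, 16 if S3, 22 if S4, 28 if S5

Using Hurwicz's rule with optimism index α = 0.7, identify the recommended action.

A: 0.7·29 + 0.3·17 = 25.4
B: 0.7·26 + 0.3·15 = 22.7
C: 0.7·27 + 0.3·19 = 24.6
D: 0.7·28 + 0.3·16 = 24.4
Highest Hurwicz score = 25.4 → A.

A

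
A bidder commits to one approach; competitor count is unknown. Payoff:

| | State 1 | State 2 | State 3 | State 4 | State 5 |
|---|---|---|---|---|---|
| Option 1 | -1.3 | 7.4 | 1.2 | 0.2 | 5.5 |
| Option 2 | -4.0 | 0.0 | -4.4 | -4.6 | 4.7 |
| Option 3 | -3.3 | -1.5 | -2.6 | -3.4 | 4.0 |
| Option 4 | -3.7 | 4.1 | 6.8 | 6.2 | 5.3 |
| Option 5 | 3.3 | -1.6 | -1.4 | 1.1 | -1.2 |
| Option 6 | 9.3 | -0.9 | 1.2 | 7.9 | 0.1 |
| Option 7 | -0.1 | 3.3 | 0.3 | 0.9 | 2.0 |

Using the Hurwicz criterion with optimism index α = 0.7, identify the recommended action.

Option 6

Option 1: 0.7·7.4 + 0.3·(-1.3) = 4.79
Option 2: 0.7·4.7 + 0.3·(-4.6) = 1.91
Option 3: 0.7·4.0 + 0.3·(-3.4) = 1.78
Option 4: 0.7·6.8 + 0.3·(-3.7) = 3.65
Option 5: 0.7·3.3 + 0.3·(-1.6) = 1.83
Option 6: 0.7·9.3 + 0.3·(-0.9) = 6.24
Option 7: 0.7·3.3 + 0.3·(-0.1) = 2.28
Highest Hurwicz score = 6.24 → Option 6.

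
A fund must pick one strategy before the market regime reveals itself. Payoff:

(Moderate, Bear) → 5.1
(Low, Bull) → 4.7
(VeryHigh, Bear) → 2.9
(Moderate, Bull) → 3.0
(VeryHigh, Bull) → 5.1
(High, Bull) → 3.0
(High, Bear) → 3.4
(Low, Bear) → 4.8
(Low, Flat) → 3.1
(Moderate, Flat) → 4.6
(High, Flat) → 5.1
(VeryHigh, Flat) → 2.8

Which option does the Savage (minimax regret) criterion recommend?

Low

Column bests: Bear=5.1, Flat=5.1, Bull=5.1.
Low regrets: 0.3, 2.0, 0.4 → max 2.0
Moderate regrets: 0.0, 0.5, 2.1 → max 2.1
High regrets: 1.7, 0.0, 2.1 → max 2.1
VeryHigh regrets: 2.2, 2.3, 0.0 → max 2.3
Smallest max regret = 2.0 → Low.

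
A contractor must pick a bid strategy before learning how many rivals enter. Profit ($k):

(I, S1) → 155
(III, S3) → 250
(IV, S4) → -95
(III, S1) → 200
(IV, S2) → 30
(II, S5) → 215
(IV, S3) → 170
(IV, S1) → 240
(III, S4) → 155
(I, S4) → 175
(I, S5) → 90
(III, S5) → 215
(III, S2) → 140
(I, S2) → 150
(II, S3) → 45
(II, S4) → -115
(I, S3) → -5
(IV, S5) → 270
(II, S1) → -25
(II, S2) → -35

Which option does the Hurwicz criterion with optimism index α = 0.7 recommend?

III

I: 0.7·175 + 0.3·(-5) = 121
II: 0.7·215 + 0.3·(-115) = 116
III: 0.7·250 + 0.3·140 = 217
IV: 0.7·270 + 0.3·(-95) = 160.5
Highest Hurwicz score = 217 → III.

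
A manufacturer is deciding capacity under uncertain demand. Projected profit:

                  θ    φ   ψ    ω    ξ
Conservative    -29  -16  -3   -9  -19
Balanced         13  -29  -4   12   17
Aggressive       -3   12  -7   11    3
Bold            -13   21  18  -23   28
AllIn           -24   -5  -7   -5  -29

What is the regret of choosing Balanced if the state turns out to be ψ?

22

Best payoff under ψ is 18.
Regret = 18 − (-4) = 22.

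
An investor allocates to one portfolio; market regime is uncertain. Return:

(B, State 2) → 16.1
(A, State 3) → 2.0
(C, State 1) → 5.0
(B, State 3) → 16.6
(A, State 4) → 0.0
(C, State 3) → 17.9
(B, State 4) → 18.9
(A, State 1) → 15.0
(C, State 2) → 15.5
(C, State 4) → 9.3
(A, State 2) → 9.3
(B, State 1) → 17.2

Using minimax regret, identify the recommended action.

Column bests: State 1=17.2, State 2=16.1, State 3=17.9, State 4=18.9.
A regrets: 2.2, 6.8, 15.9, 18.9 → max 18.9
B regrets: 0.0, 0.0, 1.3, 0.0 → max 1.3
C regrets: 12.2, 0.6, 0.0, 9.6 → max 12.2
Smallest max regret = 1.3 → B.

B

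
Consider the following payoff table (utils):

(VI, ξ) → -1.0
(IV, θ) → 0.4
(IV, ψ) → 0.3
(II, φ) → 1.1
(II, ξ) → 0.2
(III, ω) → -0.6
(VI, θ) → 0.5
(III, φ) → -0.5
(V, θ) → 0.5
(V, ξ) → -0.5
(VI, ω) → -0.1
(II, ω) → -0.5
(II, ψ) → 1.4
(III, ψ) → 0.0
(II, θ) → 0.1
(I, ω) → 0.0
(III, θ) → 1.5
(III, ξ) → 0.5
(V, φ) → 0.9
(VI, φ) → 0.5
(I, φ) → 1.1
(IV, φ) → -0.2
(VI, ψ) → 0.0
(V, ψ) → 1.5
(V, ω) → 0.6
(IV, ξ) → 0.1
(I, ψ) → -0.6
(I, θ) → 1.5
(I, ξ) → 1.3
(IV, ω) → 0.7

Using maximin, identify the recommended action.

IV

Row minima: I=-0.6, II=-0.5, III=-0.6, IV=-0.2, V=-0.5, VI=-1.0
Best worst-case = -0.2 → IV.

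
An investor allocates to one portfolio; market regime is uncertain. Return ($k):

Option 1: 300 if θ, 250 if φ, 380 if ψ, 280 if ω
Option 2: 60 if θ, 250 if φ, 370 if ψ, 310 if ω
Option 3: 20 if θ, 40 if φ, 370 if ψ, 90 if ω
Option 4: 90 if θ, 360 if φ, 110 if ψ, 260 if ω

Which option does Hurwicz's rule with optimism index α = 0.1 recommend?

Option 1: 0.1·380 + 0.9·250 = 263
Option 2: 0.1·370 + 0.9·60 = 91
Option 3: 0.1·370 + 0.9·20 = 55
Option 4: 0.1·360 + 0.9·90 = 117
Highest Hurwicz score = 263 → Option 1.

Option 1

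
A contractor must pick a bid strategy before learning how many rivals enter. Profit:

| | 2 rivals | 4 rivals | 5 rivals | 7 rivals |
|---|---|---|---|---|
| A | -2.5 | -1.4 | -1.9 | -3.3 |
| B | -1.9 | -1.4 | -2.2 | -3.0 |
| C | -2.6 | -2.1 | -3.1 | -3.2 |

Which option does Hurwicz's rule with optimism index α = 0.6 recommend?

A: 0.6·(-1.4) + 0.4·(-3.3) = -2.16
B: 0.6·(-1.4) + 0.4·(-3.0) = -2.04
C: 0.6·(-2.1) + 0.4·(-3.2) = -2.54
Highest Hurwicz score = -2.04 → B.

B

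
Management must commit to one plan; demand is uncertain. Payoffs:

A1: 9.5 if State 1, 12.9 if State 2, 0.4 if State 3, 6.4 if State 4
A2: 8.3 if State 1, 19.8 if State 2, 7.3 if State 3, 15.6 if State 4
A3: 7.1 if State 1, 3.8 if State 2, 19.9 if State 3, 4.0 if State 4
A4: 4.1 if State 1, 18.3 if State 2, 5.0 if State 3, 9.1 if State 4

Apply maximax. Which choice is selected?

Row maxima: A1=12.9, A2=19.8, A3=19.9, A4=18.3
Best best-case = 19.9 → A3.

A3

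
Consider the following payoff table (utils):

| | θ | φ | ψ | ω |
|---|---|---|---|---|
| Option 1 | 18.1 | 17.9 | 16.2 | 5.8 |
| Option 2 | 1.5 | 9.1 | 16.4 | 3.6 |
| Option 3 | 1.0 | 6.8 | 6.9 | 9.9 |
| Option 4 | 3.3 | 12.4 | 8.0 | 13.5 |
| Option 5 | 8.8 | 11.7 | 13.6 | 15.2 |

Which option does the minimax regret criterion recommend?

Option 5

Column bests: θ=18.1, φ=17.9, ψ=16.4, ω=15.2.
Option 1 regrets: 0.0, 0.0, 0.2, 9.4 → max 9.4
Option 2 regrets: 16.6, 8.8, 0.0, 11.6 → max 16.6
Option 3 regrets: 17.1, 11.1, 9.5, 5.3 → max 17.1
Option 4 regrets: 14.8, 5.5, 8.4, 1.7 → max 14.8
Option 5 regrets: 9.3, 6.2, 2.8, 0.0 → max 9.3
Smallest max regret = 9.3 → Option 5.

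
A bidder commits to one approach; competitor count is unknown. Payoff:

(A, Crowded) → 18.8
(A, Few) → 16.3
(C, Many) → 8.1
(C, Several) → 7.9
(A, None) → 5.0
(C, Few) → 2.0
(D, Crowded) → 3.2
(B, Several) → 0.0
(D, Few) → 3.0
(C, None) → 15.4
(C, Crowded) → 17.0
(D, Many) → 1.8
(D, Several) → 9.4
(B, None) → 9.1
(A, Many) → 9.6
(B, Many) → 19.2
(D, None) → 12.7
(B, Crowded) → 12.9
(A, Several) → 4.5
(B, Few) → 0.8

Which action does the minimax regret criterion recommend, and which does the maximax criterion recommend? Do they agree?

minimax regret → A; maximax → B (disagree)

Column bests: None=15.4, Few=16.3, Several=9.4, Many=19.2, Crowded=18.8.
A regrets: 10.4, 0.0, 4.9, 9.6, 0.0 → max 10.4
B regrets: 6.3, 15.5, 9.4, 0.0, 5.9 → max 15.5
C regrets: 0.0, 14.3, 1.5, 11.1, 1.8 → max 14.3
D regrets: 2.7, 13.3, 0.0, 17.4, 15.6 → max 17.4
Smallest max regret = 10.4 → A.
Row maxima: A=18.8, B=19.2, C=17.0, D=12.7
Best best-case = 19.2 → B.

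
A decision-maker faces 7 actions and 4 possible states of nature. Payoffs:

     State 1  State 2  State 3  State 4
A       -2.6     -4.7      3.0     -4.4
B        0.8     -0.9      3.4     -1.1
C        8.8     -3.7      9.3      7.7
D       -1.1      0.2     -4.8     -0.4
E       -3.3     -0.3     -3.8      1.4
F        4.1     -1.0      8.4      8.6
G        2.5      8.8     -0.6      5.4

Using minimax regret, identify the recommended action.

B

Column bests: State 1=8.8, State 2=8.8, State 3=9.3, State 4=8.6.
A regrets: 11.4, 13.5, 6.3, 13.0 → max 13.5
B regrets: 8.0, 9.7, 5.9, 9.7 → max 9.7
C regrets: 0.0, 12.5, 0.0, 0.9 → max 12.5
D regrets: 9.9, 8.6, 14.1, 9.0 → max 14.1
E regrets: 12.1, 9.1, 13.1, 7.2 → max 13.1
F regrets: 4.7, 9.8, 0.9, 0.0 → max 9.8
G regrets: 6.3, 0.0, 9.9, 3.2 → max 9.9
Smallest max regret = 9.7 → B.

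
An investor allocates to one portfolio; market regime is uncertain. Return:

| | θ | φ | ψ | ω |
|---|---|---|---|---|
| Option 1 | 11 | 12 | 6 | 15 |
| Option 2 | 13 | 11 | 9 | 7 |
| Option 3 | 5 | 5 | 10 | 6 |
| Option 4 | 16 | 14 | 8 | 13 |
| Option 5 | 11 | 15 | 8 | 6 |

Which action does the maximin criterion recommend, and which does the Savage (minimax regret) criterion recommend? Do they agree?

Row minima: Option 1=6, Option 2=7, Option 3=5, Option 4=8, Option 5=6
Best worst-case = 8 → Option 4.
Column bests: θ=16, φ=15, ψ=10, ω=15.
Option 1 regrets: 5, 3, 4, 0 → max 5
Option 2 regrets: 3, 4, 1, 8 → max 8
Option 3 regrets: 11, 10, 0, 9 → max 11
Option 4 regrets: 0, 1, 2, 2 → max 2
Option 5 regrets: 5, 0, 2, 9 → max 9
Smallest max regret = 2 → Option 4.

maximin → Option 4; minimax regret → Option 4 (agree)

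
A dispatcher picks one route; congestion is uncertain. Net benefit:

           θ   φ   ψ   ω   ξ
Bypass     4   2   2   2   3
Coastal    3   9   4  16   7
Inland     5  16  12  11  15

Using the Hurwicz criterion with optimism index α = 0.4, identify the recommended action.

Inland

Bypass: 0.4·4 + 0.6·2 = 2.8
Coastal: 0.4·16 + 0.6·3 = 8.2
Inland: 0.4·16 + 0.6·5 = 9.4
Highest Hurwicz score = 9.4 → Inland.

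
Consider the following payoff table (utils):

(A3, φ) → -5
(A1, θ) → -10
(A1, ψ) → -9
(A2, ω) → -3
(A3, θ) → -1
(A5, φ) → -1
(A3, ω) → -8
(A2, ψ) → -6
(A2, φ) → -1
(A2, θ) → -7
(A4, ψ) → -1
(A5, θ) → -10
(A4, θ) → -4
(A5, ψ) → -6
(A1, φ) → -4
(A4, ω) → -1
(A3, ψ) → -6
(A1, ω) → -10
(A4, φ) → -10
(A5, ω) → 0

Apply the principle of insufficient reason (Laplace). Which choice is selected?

Row averages: A1=-8.25, A2=-4.25, A3=-5, A4=-4, A5=-4.25
Highest average = -4 → A4.

A4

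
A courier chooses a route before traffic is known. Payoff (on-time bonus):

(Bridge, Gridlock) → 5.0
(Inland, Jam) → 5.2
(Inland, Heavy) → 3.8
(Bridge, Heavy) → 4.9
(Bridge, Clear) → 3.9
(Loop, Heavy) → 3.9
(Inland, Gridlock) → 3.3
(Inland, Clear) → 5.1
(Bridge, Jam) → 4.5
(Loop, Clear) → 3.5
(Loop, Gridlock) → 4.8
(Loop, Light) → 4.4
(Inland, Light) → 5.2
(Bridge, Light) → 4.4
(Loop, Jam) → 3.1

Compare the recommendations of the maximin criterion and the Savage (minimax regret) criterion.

maximin → Bridge; minimax regret → Bridge (agree)

Row minima: Inland=3.3, Bridge=3.9, Loop=3.1
Best worst-case = 3.9 → Bridge.
Column bests: Clear=5.1, Light=5.2, Heavy=4.9, Jam=5.2, Gridlock=5.0.
Inland regrets: 0.0, 0.0, 1.1, 0.0, 1.7 → max 1.7
Bridge regrets: 1.2, 0.8, 0.0, 0.7, 0.0 → max 1.2
Loop regrets: 1.6, 0.8, 1.0, 2.1, 0.2 → max 2.1
Smallest max regret = 1.2 → Bridge.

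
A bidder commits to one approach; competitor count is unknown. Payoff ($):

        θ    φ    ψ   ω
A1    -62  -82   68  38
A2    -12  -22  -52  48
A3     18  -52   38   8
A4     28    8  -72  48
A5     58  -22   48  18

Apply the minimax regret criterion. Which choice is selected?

A5

Column bests: θ=58, φ=8, ψ=68, ω=48.
A1 regrets: 120, 90, 0, 10 → max 120
A2 regrets: 70, 30, 120, 0 → max 120
A3 regrets: 40, 60, 30, 40 → max 60
A4 regrets: 30, 0, 140, 0 → max 140
A5 regrets: 0, 30, 20, 30 → max 30
Smallest max regret = 30 → A5.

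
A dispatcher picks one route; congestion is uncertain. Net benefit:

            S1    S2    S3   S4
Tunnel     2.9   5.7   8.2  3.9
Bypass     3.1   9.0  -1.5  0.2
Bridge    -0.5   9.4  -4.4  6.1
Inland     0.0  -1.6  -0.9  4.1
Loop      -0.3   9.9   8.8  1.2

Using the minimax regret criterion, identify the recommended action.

Tunnel

Column bests: S1=3.1, S2=9.9, S3=8.8, S4=6.1.
Tunnel regrets: 0.2, 4.2, 0.6, 2.2 → max 4.2
Bypass regrets: 0.0, 0.9, 10.3, 5.9 → max 10.3
Bridge regrets: 3.6, 0.5, 13.2, 0.0 → max 13.2
Inland regrets: 3.1, 11.5, 9.7, 2.0 → max 11.5
Loop regrets: 3.4, 0.0, 0.0, 4.9 → max 4.9
Smallest max regret = 4.2 → Tunnel.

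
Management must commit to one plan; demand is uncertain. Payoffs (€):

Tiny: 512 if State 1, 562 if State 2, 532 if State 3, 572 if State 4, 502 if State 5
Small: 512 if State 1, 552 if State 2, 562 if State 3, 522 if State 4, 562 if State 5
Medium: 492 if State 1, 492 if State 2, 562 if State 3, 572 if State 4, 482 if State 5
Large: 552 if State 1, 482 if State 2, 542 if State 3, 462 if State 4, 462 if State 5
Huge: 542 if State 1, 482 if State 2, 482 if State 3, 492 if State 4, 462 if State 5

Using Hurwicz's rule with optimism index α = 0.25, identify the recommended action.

Tiny: 0.25·572 + 0.75·502 = 519.5
Small: 0.25·562 + 0.75·512 = 524.5
Medium: 0.25·572 + 0.75·482 = 504.5
Large: 0.25·552 + 0.75·462 = 484.5
Huge: 0.25·542 + 0.75·462 = 482
Highest Hurwicz score = 524.5 → Small.

Small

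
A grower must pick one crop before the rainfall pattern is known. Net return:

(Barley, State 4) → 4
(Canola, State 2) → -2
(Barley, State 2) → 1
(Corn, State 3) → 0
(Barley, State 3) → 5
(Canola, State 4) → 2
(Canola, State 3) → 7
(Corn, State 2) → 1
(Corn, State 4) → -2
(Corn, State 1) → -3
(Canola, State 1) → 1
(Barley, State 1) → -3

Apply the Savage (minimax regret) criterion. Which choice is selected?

Column bests: State 1=1, State 2=1, State 3=7, State 4=4.
Canola regrets: 0, 3, 0, 2 → max 3
Corn regrets: 4, 0, 7, 6 → max 7
Barley regrets: 4, 0, 2, 0 → max 4
Smallest max regret = 3 → Canola.

Canola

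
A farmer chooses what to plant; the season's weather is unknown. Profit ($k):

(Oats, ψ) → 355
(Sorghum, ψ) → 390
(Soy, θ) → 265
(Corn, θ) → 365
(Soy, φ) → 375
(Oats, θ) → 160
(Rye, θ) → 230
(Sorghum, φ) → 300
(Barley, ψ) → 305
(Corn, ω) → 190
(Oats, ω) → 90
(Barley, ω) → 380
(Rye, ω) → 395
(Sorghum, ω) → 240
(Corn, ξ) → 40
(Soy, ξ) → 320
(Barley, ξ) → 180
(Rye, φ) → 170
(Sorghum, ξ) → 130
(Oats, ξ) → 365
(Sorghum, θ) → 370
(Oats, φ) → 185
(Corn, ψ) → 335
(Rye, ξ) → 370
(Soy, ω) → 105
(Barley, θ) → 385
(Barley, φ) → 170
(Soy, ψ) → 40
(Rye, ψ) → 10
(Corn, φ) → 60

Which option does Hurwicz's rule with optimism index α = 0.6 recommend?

Barley

Rye: 0.6·395 + 0.4·10 = 241
Soy: 0.6·375 + 0.4·40 = 241
Barley: 0.6·385 + 0.4·170 = 299
Sorghum: 0.6·390 + 0.4·130 = 286
Corn: 0.6·365 + 0.4·40 = 235
Oats: 0.6·365 + 0.4·90 = 255
Highest Hurwicz score = 299 → Barley.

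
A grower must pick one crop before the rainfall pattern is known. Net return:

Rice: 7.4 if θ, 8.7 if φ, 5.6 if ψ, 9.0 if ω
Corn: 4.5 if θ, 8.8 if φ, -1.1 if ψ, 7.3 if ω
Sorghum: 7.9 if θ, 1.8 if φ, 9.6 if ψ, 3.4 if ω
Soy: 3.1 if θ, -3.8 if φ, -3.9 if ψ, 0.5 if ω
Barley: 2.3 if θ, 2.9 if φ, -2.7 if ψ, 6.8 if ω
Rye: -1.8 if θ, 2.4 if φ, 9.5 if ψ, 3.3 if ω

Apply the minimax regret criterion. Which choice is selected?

Rice

Column bests: θ=7.9, φ=8.8, ψ=9.6, ω=9.0.
Rice regrets: 0.5, 0.1, 4.0, 0.0 → max 4.0
Corn regrets: 3.4, 0.0, 10.7, 1.7 → max 10.7
Sorghum regrets: 0.0, 7.0, 0.0, 5.6 → max 7.0
Soy regrets: 4.8, 12.6, 13.5, 8.5 → max 13.5
Barley regrets: 5.6, 5.9, 12.3, 2.2 → max 12.3
Rye regrets: 9.7, 6.4, 0.1, 5.7 → max 9.7
Smallest max regret = 4.0 → Rice.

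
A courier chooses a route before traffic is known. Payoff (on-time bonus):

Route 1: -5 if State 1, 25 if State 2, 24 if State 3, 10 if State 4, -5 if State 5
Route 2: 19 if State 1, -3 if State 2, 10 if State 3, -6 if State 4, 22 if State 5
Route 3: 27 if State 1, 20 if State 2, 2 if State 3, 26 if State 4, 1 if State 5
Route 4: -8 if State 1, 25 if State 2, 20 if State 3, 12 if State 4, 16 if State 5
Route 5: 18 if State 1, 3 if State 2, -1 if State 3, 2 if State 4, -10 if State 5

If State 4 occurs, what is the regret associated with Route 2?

Best payoff under State 4 is 26.
Regret = 26 − (-6) = 32.

32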